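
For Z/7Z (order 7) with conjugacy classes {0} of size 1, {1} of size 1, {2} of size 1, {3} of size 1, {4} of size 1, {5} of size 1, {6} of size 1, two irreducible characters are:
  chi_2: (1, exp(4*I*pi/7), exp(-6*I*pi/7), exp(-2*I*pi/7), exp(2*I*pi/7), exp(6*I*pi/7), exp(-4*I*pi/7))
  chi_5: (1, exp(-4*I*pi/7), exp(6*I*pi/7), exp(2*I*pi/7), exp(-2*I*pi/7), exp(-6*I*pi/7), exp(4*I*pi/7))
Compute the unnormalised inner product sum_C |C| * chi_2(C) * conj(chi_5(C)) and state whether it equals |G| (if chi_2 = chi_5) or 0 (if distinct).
Sum = 0; so <chi_2, chi_5> = 0 (distinct irreducibles are orthogonal).

Reasoning: Compute term by term over conjugacy classes (|C| * chi_2(C) * conj(chi_5(C))):
  1*(1)*conj(1) + 1*(exp(4*I*pi/7))*conj(exp(-4*I*pi/7)) + 1*(exp(-6*I*pi/7))*conj(exp(6*I*pi/7)) + 1*(exp(-2*I*pi/7))*conj(exp(2*I*pi/7)) + 1*(exp(2*I*pi/7))*conj(exp(-2*I*pi/7)) + 1*(exp(6*I*pi/7))*conj(exp(-6*I*pi/7)) + 1*(exp(-4*I*pi/7))*conj(exp(4*I*pi/7))
  = (1) + (exp(-6*I*pi/7)) + (exp(2*I*pi/7)) + (exp(-4*I*pi/7)) + (exp(4*I*pi/7)) + (exp(-2*I*pi/7)) + (exp(6*I*pi/7))
  = 0.
(Exp terms are combined using exp(i*s)*conj(exp(i*t)) = exp(i*(s-t)), and sums of them are collapsed using the identity that for every m > 1 the m distinct m-th roots of unity sum to 0, e.g. 1 + exp(2*I*pi/3) + exp(-2*I*pi/3) = 0.)
Dividing by |G| = 7 gives 0/7 = 0, matching the row-orthogonality relation <chi_2, chi_5> = [chi_2 = chi_5].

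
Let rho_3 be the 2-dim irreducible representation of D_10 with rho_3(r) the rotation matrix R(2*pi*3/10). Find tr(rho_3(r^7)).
chi_{rho_3}(r^7) = 2*cos(2*pi*3*7/10) = 1/2 + sqrt(5)/2

Explanation: rho_3(r^7) is rotation by angle 2*pi*3*7/10, whose trace is 2*cos(2*pi*3*7/10) = 1/2 + sqrt(5)/2.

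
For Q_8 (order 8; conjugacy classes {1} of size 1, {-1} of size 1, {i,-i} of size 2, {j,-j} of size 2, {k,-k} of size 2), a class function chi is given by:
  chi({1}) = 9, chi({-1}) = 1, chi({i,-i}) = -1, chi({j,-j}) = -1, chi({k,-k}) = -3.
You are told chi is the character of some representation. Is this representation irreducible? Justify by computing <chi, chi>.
Not irreducible (reducible): <chi, chi> = 13 > 1.

Argument: <chi, chi> = (1/|G|) sum_C |C| * |chi(C)|^2 = (1/8)[1*|9|^2 + 1*|1|^2 + 2*|-1|^2 + 2*|-1|^2 + 2*|-3|^2]
  = (1/8)[(81) + (1) + (2) + (2) + (18)] = 104/8 = 13.
A character is irreducible iff <chi, chi> = 1, so this representation is reducible.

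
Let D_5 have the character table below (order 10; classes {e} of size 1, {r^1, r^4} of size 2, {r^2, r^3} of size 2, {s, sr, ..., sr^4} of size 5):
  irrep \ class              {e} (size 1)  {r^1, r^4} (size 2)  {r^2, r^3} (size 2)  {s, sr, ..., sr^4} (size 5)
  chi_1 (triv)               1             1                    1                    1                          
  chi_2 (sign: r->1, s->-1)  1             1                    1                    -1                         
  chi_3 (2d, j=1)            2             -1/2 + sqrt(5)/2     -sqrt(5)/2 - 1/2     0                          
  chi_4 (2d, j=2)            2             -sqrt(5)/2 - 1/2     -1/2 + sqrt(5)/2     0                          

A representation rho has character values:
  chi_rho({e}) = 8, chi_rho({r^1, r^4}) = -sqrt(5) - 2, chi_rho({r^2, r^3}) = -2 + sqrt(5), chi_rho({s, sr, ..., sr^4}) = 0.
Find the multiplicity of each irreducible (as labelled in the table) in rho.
Multiplicities: chi_1: 0, chi_2: 0, chi_3: 1, chi_4: 3.

Explanation: Use <chi_rho, chi> = (1/|G|) sum_C |C| * chi_rho(C) * conj(chi(C)) with |G| = 10 for each irreducible chi in the table:
  <chi_rho, chi_1> = (1/10)[1*(8)*conj(1) + 2*(-sqrt(5) - 2)*conj(1) + 2*(-2 + sqrt(5))*conj(1) + 5*(0)*conj(1)]
      = (1/10)[(8) + (-2*sqrt(5) - 4) + (-4 + 2*sqrt(5)) + (0)] = 0/10 = 0
  <chi_rho, chi_2> = (1/10)[1*(8)*conj(1) + 2*(-sqrt(5) - 2)*conj(1) + 2*(-2 + sqrt(5))*conj(1) + 5*(0)*conj(-1)]
      = (1/10)[(8) + (-2*sqrt(5) - 4) + (-4 + 2*sqrt(5)) + (0)] = 0/10 = 0
  <chi_rho, chi_3> = (1/10)[1*(8)*conj(2) + 2*(-sqrt(5) - 2)*conj(-1/2 + sqrt(5)/2) + 2*(-2 + sqrt(5))*conj(-sqrt(5)/2 - 1/2) + 5*(0)*conj(0)]
      = (1/10)[(16) + (-3 - sqrt(5)) + (-3 + sqrt(5)) + (0)] = 10/10 = 1
  <chi_rho, chi_4> = (1/10)[1*(8)*conj(2) + 2*(-sqrt(5) - 2)*conj(-sqrt(5)/2 - 1/2) + 2*(-2 + sqrt(5))*conj(-1/2 + sqrt(5)/2) + 5*(0)*conj(0)]
      = (1/10)[(16) + (3*sqrt(5) + 7) + (7 - 3*sqrt(5)) + (0)] = 30/10 = 3
Dimension check: dim(rho) = sum (mult * dim) = 0*1 + 0*1 + 1*2 + 3*2 = 8 = chi_rho(e) = 8.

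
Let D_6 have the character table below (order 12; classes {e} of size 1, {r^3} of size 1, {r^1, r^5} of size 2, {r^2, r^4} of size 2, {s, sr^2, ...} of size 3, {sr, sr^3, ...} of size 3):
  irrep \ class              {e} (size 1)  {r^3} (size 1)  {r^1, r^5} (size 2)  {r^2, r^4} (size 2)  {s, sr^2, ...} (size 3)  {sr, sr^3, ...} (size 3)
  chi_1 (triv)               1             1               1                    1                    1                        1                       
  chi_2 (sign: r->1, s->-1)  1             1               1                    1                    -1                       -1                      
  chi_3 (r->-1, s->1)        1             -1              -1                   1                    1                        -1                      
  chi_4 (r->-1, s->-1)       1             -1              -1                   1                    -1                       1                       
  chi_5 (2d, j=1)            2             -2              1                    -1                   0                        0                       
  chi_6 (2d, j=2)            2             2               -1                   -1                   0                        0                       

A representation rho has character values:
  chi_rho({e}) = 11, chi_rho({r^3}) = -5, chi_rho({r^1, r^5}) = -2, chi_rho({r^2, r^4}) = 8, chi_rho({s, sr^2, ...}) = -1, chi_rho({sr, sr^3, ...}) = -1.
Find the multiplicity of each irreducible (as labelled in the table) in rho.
Multiplicities: chi_1: 1, chi_2: 2, chi_3: 3, chi_4: 3, chi_5: 1, chi_6: 0.

Derivation: Use <chi_rho, chi> = (1/|G|) sum_C |C| * chi_rho(C) * conj(chi(C)) with |G| = 12 for each irreducible chi in the table:
  <chi_rho, chi_1> = (1/12)[1*(11)*conj(1) + 1*(-5)*conj(1) + 2*(-2)*conj(1) + 2*(8)*conj(1) + 3*(-1)*conj(1) + 3*(-1)*conj(1)]
      = (1/12)[(11) + (-5) + (-4) + (16) + (-3) + (-3)] = 12/12 = 1
  <chi_rho, chi_2> = (1/12)[1*(11)*conj(1) + 1*(-5)*conj(1) + 2*(-2)*conj(1) + 2*(8)*conj(1) + 3*(-1)*conj(-1) + 3*(-1)*conj(-1)]
      = (1/12)[(11) + (-5) + (-4) + (16) + (3) + (3)] = 24/12 = 2
  <chi_rho, chi_3> = (1/12)[1*(11)*conj(1) + 1*(-5)*conj(-1) + 2*(-2)*conj(-1) + 2*(8)*conj(1) + 3*(-1)*conj(1) + 3*(-1)*conj(-1)]
      = (1/12)[(11) + (5) + (4) + (16) + (-3) + (3)] = 36/12 = 3
  <chi_rho, chi_4> = (1/12)[1*(11)*conj(1) + 1*(-5)*conj(-1) + 2*(-2)*conj(-1) + 2*(8)*conj(1) + 3*(-1)*conj(-1) + 3*(-1)*conj(1)]
      = (1/12)[(11) + (5) + (4) + (16) + (3) + (-3)] = 36/12 = 3
  <chi_rho, chi_5> = (1/12)[1*(11)*conj(2) + 1*(-5)*conj(-2) + 2*(-2)*conj(1) + 2*(8)*conj(-1) + 3*(-1)*conj(0) + 3*(-1)*conj(0)]
      = (1/12)[(22) + (10) + (-4) + (-16) + (0) + (0)] = 12/12 = 1
  <chi_rho, chi_6> = (1/12)[1*(11)*conj(2) + 1*(-5)*conj(2) + 2*(-2)*conj(-1) + 2*(8)*conj(-1) + 3*(-1)*conj(0) + 3*(-1)*conj(0)]
      = (1/12)[(22) + (-10) + (4) + (-16) + (0) + (0)] = 0/12 = 0
Dimension check: dim(rho) = sum (mult * dim) = 1*1 + 2*1 + 3*1 + 3*1 + 1*2 + 0*2 = 11 = chi_rho(e) = 11.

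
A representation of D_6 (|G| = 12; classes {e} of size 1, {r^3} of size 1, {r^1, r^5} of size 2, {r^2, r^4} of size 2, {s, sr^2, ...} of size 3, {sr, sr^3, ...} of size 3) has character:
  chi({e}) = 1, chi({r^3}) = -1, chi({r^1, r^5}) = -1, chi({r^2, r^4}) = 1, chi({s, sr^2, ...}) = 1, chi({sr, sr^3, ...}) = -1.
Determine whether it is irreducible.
Irreducible: <chi, chi> = 1.

Details: <chi, chi> = (1/|G|) sum_C |C| * |chi(C)|^2 = (1/12)[1*|1|^2 + 1*|-1|^2 + 2*|-1|^2 + 2*|1|^2 + 3*|1|^2 + 3*|-1|^2]
  = (1/12)[(1) + (1) + (2) + (2) + (3) + (3)] = 12/12 = 1.
A character is irreducible iff <chi, chi> = 1, so this representation is irreducible.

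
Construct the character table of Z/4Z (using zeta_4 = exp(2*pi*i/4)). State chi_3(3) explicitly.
Character table of Z/4Z (irreps indexed chi_0,...,chi_3 with chi_k(m) = zeta_4^(k*m), zeta_4 = exp(2*pi*i/4)):
  irrep \ class  {0} (size 1)  {1} (size 1)  {2} (size 1)  {3} (size 1)
  chi_0          1             1             1             1           
  chi_1          1             I             -1            -I          
  chi_2          1             -1            1             -1          
  chi_3          1             -I            -1            I           

Spot check: chi_3(3) = zeta_4^(3*3) = zeta_4^9 = I.

Argument: Z/4Z is abelian, so all 4 irreducible complex representations are 1-dimensional. They are given by chi_k(m) = zeta_4^(k*m) for k = 0,...,3. Row orthogonality: sum_m chi_k(m) conj(chi_l(m)) = 4 * [k = l].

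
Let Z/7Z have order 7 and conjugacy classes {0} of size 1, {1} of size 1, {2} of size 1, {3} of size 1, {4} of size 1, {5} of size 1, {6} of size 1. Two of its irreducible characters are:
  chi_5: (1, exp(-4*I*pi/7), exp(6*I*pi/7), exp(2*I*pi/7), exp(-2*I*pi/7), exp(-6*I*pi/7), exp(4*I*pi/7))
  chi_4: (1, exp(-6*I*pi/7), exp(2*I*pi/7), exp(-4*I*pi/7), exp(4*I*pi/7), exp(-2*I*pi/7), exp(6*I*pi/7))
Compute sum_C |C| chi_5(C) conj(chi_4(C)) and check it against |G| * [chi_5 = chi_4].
Sum = 0; so <chi_5, chi_4> = 0 (distinct irreducibles are orthogonal).

Proof sketch: Compute term by term over conjugacy classes (|C| * chi_5(C) * conj(chi_4(C))):
  1*(1)*conj(1) + 1*(exp(-4*I*pi/7))*conj(exp(-6*I*pi/7)) + 1*(exp(6*I*pi/7))*conj(exp(2*I*pi/7)) + 1*(exp(2*I*pi/7))*conj(exp(-4*I*pi/7)) + 1*(exp(-2*I*pi/7))*conj(exp(4*I*pi/7)) + 1*(exp(-6*I*pi/7))*conj(exp(-2*I*pi/7)) + 1*(exp(4*I*pi/7))*conj(exp(6*I*pi/7))
  = (1) + (exp(2*I*pi/7)) + (exp(4*I*pi/7)) + (exp(6*I*pi/7)) + (exp(-6*I*pi/7)) + (exp(-4*I*pi/7)) + (exp(-2*I*pi/7))
  = 0.
(Exp terms are combined using exp(i*s)*conj(exp(i*t)) = exp(i*(s-t)), and sums of them are collapsed using the identity that for every m > 1 the m distinct m-th roots of unity sum to 0, e.g. 1 + exp(2*I*pi/3) + exp(-2*I*pi/3) = 0.)
Dividing by |G| = 7 gives 0/7 = 0, matching the row-orthogonality relation <chi_5, chi_4> = [chi_5 = chi_4].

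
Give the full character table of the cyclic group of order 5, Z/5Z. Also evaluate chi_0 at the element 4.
Character table of Z/5Z (irreps indexed chi_0,...,chi_4 with chi_k(m) = zeta_5^(k*m), zeta_5 = exp(2*pi*i/5)):
  irrep \ class  {0} (size 1)  {1} (size 1)    {2} (size 1)    {3} (size 1)    {4} (size 1)  
  chi_0          1             1               1               1               1             
  chi_1          1             exp(2*I*pi/5)   exp(4*I*pi/5)   exp(-4*I*pi/5)  exp(-2*I*pi/5)
  chi_2          1             exp(4*I*pi/5)   exp(-2*I*pi/5)  exp(2*I*pi/5)   exp(-4*I*pi/5)
  chi_3          1             exp(-4*I*pi/5)  exp(2*I*pi/5)   exp(-2*I*pi/5)  exp(4*I*pi/5) 
  chi_4          1             exp(-2*I*pi/5)  exp(-4*I*pi/5)  exp(4*I*pi/5)   exp(2*I*pi/5) 

Spot check: chi_0(4) = zeta_5^(0*4) = zeta_5^0 = 1.

Explanation: Z/5Z is abelian, so all 5 irreducible complex representations are 1-dimensional. They are given by chi_k(m) = zeta_5^(k*m) for k = 0,...,4. Row orthogonality: sum_m chi_k(m) conj(chi_l(m)) = 5 * [k = l].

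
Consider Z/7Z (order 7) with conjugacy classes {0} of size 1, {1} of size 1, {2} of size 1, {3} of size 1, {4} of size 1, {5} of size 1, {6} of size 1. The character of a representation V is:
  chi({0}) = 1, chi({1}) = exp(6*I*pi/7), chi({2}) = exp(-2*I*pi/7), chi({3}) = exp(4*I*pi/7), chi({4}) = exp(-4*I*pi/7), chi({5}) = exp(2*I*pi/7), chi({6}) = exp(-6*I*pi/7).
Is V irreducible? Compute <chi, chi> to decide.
Irreducible: <chi, chi> = 1.

Derivation: <chi, chi> = (1/|G|) sum_C |C| * |chi(C)|^2 = (1/7)[1*|1|^2 + 1*|exp(6*I*pi/7)|^2 + 1*|exp(-2*I*pi/7)|^2 + 1*|exp(4*I*pi/7)|^2 + 1*|exp(-4*I*pi/7)|^2 + 1*|exp(2*I*pi/7)|^2 + 1*|exp(-6*I*pi/7)|^2]
  = (1/7)[(1) + (1) + (1) + (1) + (1) + (1) + (1)] = 7/7 = 1.
(Exp terms are combined using exp(i*s)*conj(exp(i*t)) = exp(i*(s-t)), and sums of them are collapsed using the identity that for every m > 1 the m distinct m-th roots of unity sum to 0, e.g. 1 + exp(2*I*pi/3) + exp(-2*I*pi/3) = 0.)
A character is irreducible iff <chi, chi> = 1, so this representation is irreducible.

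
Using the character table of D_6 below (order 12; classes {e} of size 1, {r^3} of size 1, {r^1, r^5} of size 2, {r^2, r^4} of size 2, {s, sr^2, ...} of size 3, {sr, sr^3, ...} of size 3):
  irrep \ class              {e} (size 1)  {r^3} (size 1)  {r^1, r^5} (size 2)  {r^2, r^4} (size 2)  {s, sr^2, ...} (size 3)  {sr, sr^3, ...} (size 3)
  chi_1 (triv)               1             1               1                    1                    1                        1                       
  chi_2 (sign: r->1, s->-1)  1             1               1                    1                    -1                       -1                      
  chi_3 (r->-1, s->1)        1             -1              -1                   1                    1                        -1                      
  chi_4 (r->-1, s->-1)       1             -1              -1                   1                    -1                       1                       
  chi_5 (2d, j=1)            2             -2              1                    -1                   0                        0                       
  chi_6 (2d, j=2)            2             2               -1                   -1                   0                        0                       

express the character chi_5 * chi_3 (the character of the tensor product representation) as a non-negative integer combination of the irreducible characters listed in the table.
chi_5 tensor chi_3 = chi_6 (all other irreducibles have multiplicity 0).

Solution. The character of a tensor product is the pointwise product (chi_5 * chi_3)(C) = chi_5(C) * chi_3(C):
  {e}: (2)*(1), {r^3}: (-2)*(-1), {r^1, r^5}: (1)*(-1), {r^2, r^4}: (-1)*(1), {s, sr^2, ...}: (0)*(1), {sr, sr^3, ...}: (0)*(-1)
so (chi_5 * chi_3) takes values
  {e} -> 2, {r^3} -> 2, {r^1, r^5} -> -1, {r^2, r^4} -> -1, {s, sr^2, ...} -> 0, {sr, sr^3, ...} -> 0.
Now take the inner product of this character with each irreducible chi from the table, <chi_5*chi_3, chi> = (1/12) sum_C |C| (chi_5*chi_3)(C) conj(chi(C)):
  <chi_5*chi_3, chi_1> = (1/12)[1*(2)*conj(1) + 1*(2)*conj(1) + 2*(-1)*conj(1) + 2*(-1)*conj(1) + 3*(0)*conj(1) + 3*(0)*conj(1)]
      = (1/12)[(2) + (2) + (-2) + (-2) + (0) + (0)] = 0/12 = 0
  <chi_5*chi_3, chi_2> = (1/12)[1*(2)*conj(1) + 1*(2)*conj(1) + 2*(-1)*conj(1) + 2*(-1)*conj(1) + 3*(0)*conj(-1) + 3*(0)*conj(-1)]
      = (1/12)[(2) + (2) + (-2) + (-2) + (0) + (0)] = 0/12 = 0
  <chi_5*chi_3, chi_3> = (1/12)[1*(2)*conj(1) + 1*(2)*conj(-1) + 2*(-1)*conj(-1) + 2*(-1)*conj(1) + 3*(0)*conj(1) + 3*(0)*conj(-1)]
      = (1/12)[(2) + (-2) + (2) + (-2) + (0) + (0)] = 0/12 = 0
  <chi_5*chi_3, chi_4> = (1/12)[1*(2)*conj(1) + 1*(2)*conj(-1) + 2*(-1)*conj(-1) + 2*(-1)*conj(1) + 3*(0)*conj(-1) + 3*(0)*conj(1)]
      = (1/12)[(2) + (-2) + (2) + (-2) + (0) + (0)] = 0/12 = 0
  <chi_5*chi_3, chi_5> = (1/12)[1*(2)*conj(2) + 1*(2)*conj(-2) + 2*(-1)*conj(1) + 2*(-1)*conj(-1) + 3*(0)*conj(0) + 3*(0)*conj(0)]
      = (1/12)[(4) + (-4) + (-2) + (2) + (0) + (0)] = 0/12 = 0
  <chi_5*chi_3, chi_6> = (1/12)[1*(2)*conj(2) + 1*(2)*conj(2) + 2*(-1)*conj(-1) + 2*(-1)*conj(-1) + 3*(0)*conj(0) + 3*(0)*conj(0)]
      = (1/12)[(4) + (4) + (2) + (2) + (0) + (0)] = 12/12 = 1
Hence the multiplicities are chi_6: 1. Dimension check: dim(chi_5)*dim(chi_3) = 2*1 = 2 and sum (mult * dim) = 1*2 = 2.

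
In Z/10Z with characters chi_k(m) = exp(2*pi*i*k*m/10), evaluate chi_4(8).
chi_4(8) = zeta_10^32 = exp(2*I*pi/5)

Details: chi_4(8) = zeta_10^(4*8) = zeta_10^32. Since zeta_10^10 = 1, this equals zeta_10^2 = exp(2*pi*i*2/10) = exp(2*I*pi/5).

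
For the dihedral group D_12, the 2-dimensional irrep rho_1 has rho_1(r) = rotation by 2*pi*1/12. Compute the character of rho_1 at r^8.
chi_{rho_1}(r^8) = 2*cos(2*pi*1*8/12) = -1

Derivation: rho_1(r^8) is rotation by angle 2*pi*1*8/12, whose trace is 2*cos(2*pi*1*8/12) = -1.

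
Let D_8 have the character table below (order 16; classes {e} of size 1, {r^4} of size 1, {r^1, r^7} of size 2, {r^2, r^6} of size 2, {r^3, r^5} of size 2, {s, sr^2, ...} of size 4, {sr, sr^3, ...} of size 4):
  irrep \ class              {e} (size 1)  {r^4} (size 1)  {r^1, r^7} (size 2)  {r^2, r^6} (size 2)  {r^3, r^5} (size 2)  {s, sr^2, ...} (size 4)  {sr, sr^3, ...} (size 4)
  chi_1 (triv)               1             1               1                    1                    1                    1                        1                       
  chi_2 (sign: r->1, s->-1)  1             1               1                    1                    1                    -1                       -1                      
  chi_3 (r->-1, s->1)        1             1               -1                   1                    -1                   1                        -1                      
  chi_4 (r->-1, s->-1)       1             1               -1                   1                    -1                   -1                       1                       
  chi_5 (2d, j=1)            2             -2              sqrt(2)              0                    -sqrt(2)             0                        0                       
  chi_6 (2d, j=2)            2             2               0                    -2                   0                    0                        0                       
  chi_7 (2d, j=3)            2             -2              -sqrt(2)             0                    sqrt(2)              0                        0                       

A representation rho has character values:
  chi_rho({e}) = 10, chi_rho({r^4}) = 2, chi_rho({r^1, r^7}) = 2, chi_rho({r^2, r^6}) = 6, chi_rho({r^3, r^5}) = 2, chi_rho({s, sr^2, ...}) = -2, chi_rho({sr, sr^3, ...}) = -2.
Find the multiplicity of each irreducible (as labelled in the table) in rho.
Multiplicities: chi_1: 1, chi_2: 3, chi_3: 1, chi_4: 1, chi_5: 1, chi_6: 0, chi_7: 1.

Working: Use <chi_rho, chi> = (1/|G|) sum_C |C| * chi_rho(C) * conj(chi(C)) with |G| = 16 for each irreducible chi in the table:
  <chi_rho, chi_1> = (1/16)[1*(10)*conj(1) + 1*(2)*conj(1) + 2*(2)*conj(1) + 2*(6)*conj(1) + 2*(2)*conj(1) + 4*(-2)*conj(1) + 4*(-2)*conj(1)]
      = (1/16)[(10) + (2) + (4) + (12) + (4) + (-8) + (-8)] = 16/16 = 1
  <chi_rho, chi_2> = (1/16)[1*(10)*conj(1) + 1*(2)*conj(1) + 2*(2)*conj(1) + 2*(6)*conj(1) + 2*(2)*conj(1) + 4*(-2)*conj(-1) + 4*(-2)*conj(-1)]
      = (1/16)[(10) + (2) + (4) + (12) + (4) + (8) + (8)] = 48/16 = 3
  <chi_rho, chi_3> = (1/16)[1*(10)*conj(1) + 1*(2)*conj(1) + 2*(2)*conj(-1) + 2*(6)*conj(1) + 2*(2)*conj(-1) + 4*(-2)*conj(1) + 4*(-2)*conj(-1)]
      = (1/16)[(10) + (2) + (-4) + (12) + (-4) + (-8) + (8)] = 16/16 = 1
  <chi_rho, chi_4> = (1/16)[1*(10)*conj(1) + 1*(2)*conj(1) + 2*(2)*conj(-1) + 2*(6)*conj(1) + 2*(2)*conj(-1) + 4*(-2)*conj(-1) + 4*(-2)*conj(1)]
      = (1/16)[(10) + (2) + (-4) + (12) + (-4) + (8) + (-8)] = 16/16 = 1
  <chi_rho, chi_5> = (1/16)[1*(10)*conj(2) + 1*(2)*conj(-2) + 2*(2)*conj(sqrt(2)) + 2*(6)*conj(0) + 2*(2)*conj(-sqrt(2)) + 4*(-2)*conj(0) + 4*(-2)*conj(0)]
      = (1/16)[(20) + (-4) + (4*sqrt(2)) + (0) + (-4*sqrt(2)) + (0) + (0)] = 16/16 = 1
  <chi_rho, chi_6> = (1/16)[1*(10)*conj(2) + 1*(2)*conj(2) + 2*(2)*conj(0) + 2*(6)*conj(-2) + 2*(2)*conj(0) + 4*(-2)*conj(0) + 4*(-2)*conj(0)]
      = (1/16)[(20) + (4) + (0) + (-24) + (0) + (0) + (0)] = 0/16 = 0
  <chi_rho, chi_7> = (1/16)[1*(10)*conj(2) + 1*(2)*conj(-2) + 2*(2)*conj(-sqrt(2)) + 2*(6)*conj(0) + 2*(2)*conj(sqrt(2)) + 4*(-2)*conj(0) + 4*(-2)*conj(0)]
      = (1/16)[(20) + (-4) + (-4*sqrt(2)) + (0) + (4*sqrt(2)) + (0) + (0)] = 16/16 = 1
Dimension check: dim(rho) = sum (mult * dim) = 1*1 + 3*1 + 1*1 + 1*1 + 1*2 + 0*2 + 1*2 = 10 = chi_rho(e) = 10.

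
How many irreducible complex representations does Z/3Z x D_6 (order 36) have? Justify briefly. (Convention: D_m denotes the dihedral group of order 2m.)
18

Working: The number of irreducible complex representations of a finite group equals its number of conjugacy classes. For a direct product, #classes(G x H) = #classes(G) * #classes(H). Z/3Z has 3 classes (abelian), D_6 has 6 classes, so 3 * 6 = 18, so Z/3Z x D_6 (order 36) has exactly 18 irreducible complex representations.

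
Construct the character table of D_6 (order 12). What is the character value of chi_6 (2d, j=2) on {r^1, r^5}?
Conjugacy classes: {e} of size 1, {r^3} of size 1, {r^1, r^5} of size 2, {r^2, r^4} of size 2, {s, sr^2, ...} of size 3, {sr, sr^3, ...} of size 3.
Character table:
  irrep \ class              {e} (size 1)  {r^3} (size 1)  {r^1, r^5} (size 2)  {r^2, r^4} (size 2)  {s, sr^2, ...} (size 3)  {sr, sr^3, ...} (size 3)
  chi_1 (triv)               1             1               1                    1                    1                        1                       
  chi_2 (sign: r->1, s->-1)  1             1               1                    1                    -1                       -1                      
  chi_3 (r->-1, s->1)        1             -1              -1                   1                    1                        -1                      
  chi_4 (r->-1, s->-1)       1             -1              -1                   1                    -1                       1                       
  chi_5 (2d, j=1)            2             -2              1                    -1                   0                        0                       
  chi_6 (2d, j=2)            2             2               -1                   -1                   0                        0                       

Spot check: chi_6 (2d, j=2) on {r^1, r^5} = -1.

Proof sketch: D_6 has order 2*6 = 12 with 6 conjugacy classes, hence 6 irreducibles. Sum of squared dims 1 + 1 + 1 + 1 + 4 + 4 = 12 = |G|. Linear characters come from the abelianisation; the 2-dimensional irreps have character r^k -> 2*cos(2*pi*j*k/6), reflections -> 0.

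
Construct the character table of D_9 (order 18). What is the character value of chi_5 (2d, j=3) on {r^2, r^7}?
Conjugacy classes: {e} of size 1, {r^1, r^8} of size 2, {r^2, r^7} of size 2, {r^3, r^6} of size 2, {r^4, r^5} of size 2, {s, sr, ..., sr^8} of size 9.
Character table:
  irrep \ class              {e} (size 1)  {r^1, r^8} (size 2)  {r^2, r^7} (size 2)  {r^3, r^6} (size 2)  {r^4, r^5} (size 2)  {s, sr, ..., sr^8} (size 9)
  chi_1 (triv)               1             1                    1                    1                    1                    1                          
  chi_2 (sign: r->1, s->-1)  1             1                    1                    1                    1                    -1                         
  chi_3 (2d, j=1)            2             2*cos(2*pi/9)        2*cos(4*pi/9)        -1                   -2*cos(pi/9)         0                          
  chi_4 (2d, j=2)            2             2*cos(4*pi/9)        -2*cos(pi/9)         -1                   2*cos(2*pi/9)        0                          
  chi_5 (2d, j=3)            2             -1                   -1                   2                    -1                   0                          
  chi_6 (2d, j=4)            2             -2*cos(pi/9)         2*cos(2*pi/9)        -1                   2*cos(4*pi/9)        0                          

Spot check: chi_5 (2d, j=3) on {r^2, r^7} = -1.

Reasoning: D_9 has order 2*9 = 18 with 6 conjugacy classes, hence 6 irreducibles. Sum of squared dims 1 + 1 + 4 + 4 + 4 + 4 = 18 = |G|. Linear characters come from the abelianisation; the 2-dimensional irreps have character r^k -> 2*cos(2*pi*j*k/9), reflections -> 0.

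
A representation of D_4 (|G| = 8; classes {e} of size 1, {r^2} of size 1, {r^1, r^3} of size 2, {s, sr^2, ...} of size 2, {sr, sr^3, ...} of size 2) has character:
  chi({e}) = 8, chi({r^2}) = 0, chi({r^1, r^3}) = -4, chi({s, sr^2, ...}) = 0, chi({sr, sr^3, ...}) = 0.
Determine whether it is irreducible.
Not irreducible (reducible): <chi, chi> = 12 > 1.

Details: <chi, chi> = (1/|G|) sum_C |C| * |chi(C)|^2 = (1/8)[1*|8|^2 + 1*|0|^2 + 2*|-4|^2 + 2*|0|^2 + 2*|0|^2]
  = (1/8)[(64) + (0) + (32) + (0) + (0)] = 96/8 = 12.
A character is irreducible iff <chi, chi> = 1, so this representation is reducible.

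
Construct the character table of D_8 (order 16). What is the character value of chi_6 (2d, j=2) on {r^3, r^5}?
Conjugacy classes: {e} of size 1, {r^4} of size 1, {r^1, r^7} of size 2, {r^2, r^6} of size 2, {r^3, r^5} of size 2, {s, sr^2, ...} of size 4, {sr, sr^3, ...} of size 4.
Character table:
  irrep \ class              {e} (size 1)  {r^4} (size 1)  {r^1, r^7} (size 2)  {r^2, r^6} (size 2)  {r^3, r^5} (size 2)  {s, sr^2, ...} (size 4)  {sr, sr^3, ...} (size 4)
  chi_1 (triv)               1             1               1                    1                    1                    1                        1                       
  chi_2 (sign: r->1, s->-1)  1             1               1                    1                    1                    -1                       -1                      
  chi_3 (r->-1, s->1)        1             1               -1                   1                    -1                   1                        -1                      
  chi_4 (r->-1, s->-1)       1             1               -1                   1                    -1                   -1                       1                       
  chi_5 (2d, j=1)            2             -2              sqrt(2)              0                    -sqrt(2)             0                        0                       
  chi_6 (2d, j=2)            2             2               0                    -2                   0                    0                        0                       
  chi_7 (2d, j=3)            2             -2              -sqrt(2)             0                    sqrt(2)              0                        0                       

Spot check: chi_6 (2d, j=2) on {r^3, r^5} = 0.

Justification: D_8 has order 2*8 = 16 with 7 conjugacy classes, hence 7 irreducibles. Sum of squared dims 1 + 1 + 1 + 1 + 4 + 4 + 4 = 16 = |G|. Linear characters come from the abelianisation; the 2-dimensional irreps have character r^k -> 2*cos(2*pi*j*k/8), reflections -> 0.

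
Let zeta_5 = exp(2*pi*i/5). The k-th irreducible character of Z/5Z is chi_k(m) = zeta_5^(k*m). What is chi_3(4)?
chi_3(4) = zeta_5^12 = exp(4*I*pi/5)

Justification: chi_3(4) = zeta_5^(3*4) = zeta_5^12. Since zeta_5^5 = 1, this equals zeta_5^2 = exp(2*pi*i*2/5) = exp(4*I*pi/5).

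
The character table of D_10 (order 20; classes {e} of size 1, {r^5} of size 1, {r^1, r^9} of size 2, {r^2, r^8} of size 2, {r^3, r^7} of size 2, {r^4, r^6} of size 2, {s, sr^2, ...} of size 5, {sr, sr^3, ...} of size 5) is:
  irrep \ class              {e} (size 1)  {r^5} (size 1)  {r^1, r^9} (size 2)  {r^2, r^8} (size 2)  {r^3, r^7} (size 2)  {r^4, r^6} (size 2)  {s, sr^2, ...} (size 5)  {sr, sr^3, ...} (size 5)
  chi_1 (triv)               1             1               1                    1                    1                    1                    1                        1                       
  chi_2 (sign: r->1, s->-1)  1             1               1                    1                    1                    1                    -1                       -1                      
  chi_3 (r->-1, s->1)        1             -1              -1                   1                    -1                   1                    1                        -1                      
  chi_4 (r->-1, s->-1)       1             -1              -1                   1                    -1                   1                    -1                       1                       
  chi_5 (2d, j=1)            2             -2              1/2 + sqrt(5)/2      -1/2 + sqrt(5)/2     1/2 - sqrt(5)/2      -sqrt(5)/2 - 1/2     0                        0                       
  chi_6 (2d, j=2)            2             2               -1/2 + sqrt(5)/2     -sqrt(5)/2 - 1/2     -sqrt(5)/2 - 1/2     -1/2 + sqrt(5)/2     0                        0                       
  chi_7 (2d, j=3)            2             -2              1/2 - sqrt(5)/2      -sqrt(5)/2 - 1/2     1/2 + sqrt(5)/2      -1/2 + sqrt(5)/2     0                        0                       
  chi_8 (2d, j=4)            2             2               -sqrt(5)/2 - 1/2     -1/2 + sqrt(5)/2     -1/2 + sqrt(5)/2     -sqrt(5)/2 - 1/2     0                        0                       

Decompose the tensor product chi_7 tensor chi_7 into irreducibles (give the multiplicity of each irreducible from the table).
chi_7 tensor chi_7 = chi_1 + chi_2 + chi_8 (all other irreducibles have multiplicity 0).

Argument: The character of a tensor product is the pointwise product (chi_7 * chi_7)(C) = chi_7(C) * chi_7(C):
  {e}: (2)*(2), {r^5}: (-2)*(-2), {r^1, r^9}: (1/2 - sqrt(5)/2)*(1/2 - sqrt(5)/2), {r^2, r^8}: (-sqrt(5)/2 - 1/2)*(-sqrt(5)/2 - 1/2), {r^3, r^7}: (1/2 + sqrt(5)/2)*(1/2 + sqrt(5)/2), {r^4, r^6}: (-1/2 + sqrt(5)/2)*(-1/2 + sqrt(5)/2), {s, sr^2, ...}: (0)*(0), {sr, sr^3, ...}: (0)*(0)
so (chi_7 * chi_7) takes values
  {e} -> 4, {r^5} -> 4, {r^1, r^9} -> 3/2 - sqrt(5)/2, {r^2, r^8} -> sqrt(5)/2 + 3/2, {r^3, r^7} -> sqrt(5)/2 + 3/2, {r^4, r^6} -> 3/2 - sqrt(5)/2, {s, sr^2, ...} -> 0, {sr, sr^3, ...} -> 0.
Now take the inner product of this character with each irreducible chi from the table, <chi_7*chi_7, chi> = (1/20) sum_C |C| (chi_7*chi_7)(C) conj(chi(C)):
  <chi_7*chi_7, chi_1> = (1/20)[1*(4)*conj(1) + 1*(4)*conj(1) + 2*(3/2 - sqrt(5)/2)*conj(1) + 2*(sqrt(5)/2 + 3/2)*conj(1) + 2*(sqrt(5)/2 + 3/2)*conj(1) + 2*(3/2 - sqrt(5)/2)*conj(1) + 5*(0)*conj(1) + 5*(0)*conj(1)]
      = (1/20)[(4) + (4) + (3 - sqrt(5)) + (sqrt(5) + 3) + (sqrt(5) + 3) + (3 - sqrt(5)) + (0) + (0)] = 20/20 = 1
  <chi_7*chi_7, chi_2> = (1/20)[1*(4)*conj(1) + 1*(4)*conj(1) + 2*(3/2 - sqrt(5)/2)*conj(1) + 2*(sqrt(5)/2 + 3/2)*conj(1) + 2*(sqrt(5)/2 + 3/2)*conj(1) + 2*(3/2 - sqrt(5)/2)*conj(1) + 5*(0)*conj(-1) + 5*(0)*conj(-1)]
      = (1/20)[(4) + (4) + (3 - sqrt(5)) + (sqrt(5) + 3) + (sqrt(5) + 3) + (3 - sqrt(5)) + (0) + (0)] = 20/20 = 1
  <chi_7*chi_7, chi_3> = (1/20)[1*(4)*conj(1) + 1*(4)*conj(-1) + 2*(3/2 - sqrt(5)/2)*conj(-1) + 2*(sqrt(5)/2 + 3/2)*conj(1) + 2*(sqrt(5)/2 + 3/2)*conj(-1) + 2*(3/2 - sqrt(5)/2)*conj(1) + 5*(0)*conj(1) + 5*(0)*conj(-1)]
      = (1/20)[(4) + (-4) + (-3 + sqrt(5)) + (sqrt(5) + 3) + (-3 - sqrt(5)) + (3 - sqrt(5)) + (0) + (0)] = 0/20 = 0
  <chi_7*chi_7, chi_4> = (1/20)[1*(4)*conj(1) + 1*(4)*conj(-1) + 2*(3/2 - sqrt(5)/2)*conj(-1) + 2*(sqrt(5)/2 + 3/2)*conj(1) + 2*(sqrt(5)/2 + 3/2)*conj(-1) + 2*(3/2 - sqrt(5)/2)*conj(1) + 5*(0)*conj(-1) + 5*(0)*conj(1)]
      = (1/20)[(4) + (-4) + (-3 + sqrt(5)) + (sqrt(5) + 3) + (-3 - sqrt(5)) + (3 - sqrt(5)) + (0) + (0)] = 0/20 = 0
  <chi_7*chi_7, chi_5> = (1/20)[1*(4)*conj(2) + 1*(4)*conj(-2) + 2*(3/2 - sqrt(5)/2)*conj(1/2 + sqrt(5)/2) + 2*(sqrt(5)/2 + 3/2)*conj(-1/2 + sqrt(5)/2) + 2*(sqrt(5)/2 + 3/2)*conj(1/2 - sqrt(5)/2) + 2*(3/2 - sqrt(5)/2)*conj(-sqrt(5)/2 - 1/2) + 5*(0)*conj(0) + 5*(0)*conj(0)]
      = (1/20)[(8) + (-8) + (-1 + sqrt(5)) + (1 + sqrt(5)) + (-sqrt(5) - 1) + (1 - sqrt(5)) + (0) + (0)] = 0/20 = 0
  <chi_7*chi_7, chi_6> = (1/20)[1*(4)*conj(2) + 1*(4)*conj(2) + 2*(3/2 - sqrt(5)/2)*conj(-1/2 + sqrt(5)/2) + 2*(sqrt(5)/2 + 3/2)*conj(-sqrt(5)/2 - 1/2) + 2*(sqrt(5)/2 + 3/2)*conj(-sqrt(5)/2 - 1/2) + 2*(3/2 - sqrt(5)/2)*conj(-1/2 + sqrt(5)/2) + 5*(0)*conj(0) + 5*(0)*conj(0)]
      = (1/20)[(8) + (8) + (-4 + 2*sqrt(5)) + (-2*sqrt(5) - 4) + (-2*sqrt(5) - 4) + (-4 + 2*sqrt(5)) + (0) + (0)] = 0/20 = 0
  <chi_7*chi_7, chi_7> = (1/20)[1*(4)*conj(2) + 1*(4)*conj(-2) + 2*(3/2 - sqrt(5)/2)*conj(1/2 - sqrt(5)/2) + 2*(sqrt(5)/2 + 3/2)*conj(-sqrt(5)/2 - 1/2) + 2*(sqrt(5)/2 + 3/2)*conj(1/2 + sqrt(5)/2) + 2*(3/2 - sqrt(5)/2)*conj(-1/2 + sqrt(5)/2) + 5*(0)*conj(0) + 5*(0)*conj(0)]
      = (1/20)[(8) + (-8) + (4 - 2*sqrt(5)) + (-2*sqrt(5) - 4) + (4 + 2*sqrt(5)) + (-4 + 2*sqrt(5)) + (0) + (0)] = 0/20 = 0
  <chi_7*chi_7, chi_8> = (1/20)[1*(4)*conj(2) + 1*(4)*conj(2) + 2*(3/2 - sqrt(5)/2)*conj(-sqrt(5)/2 - 1/2) + 2*(sqrt(5)/2 + 3/2)*conj(-1/2 + sqrt(5)/2) + 2*(sqrt(5)/2 + 3/2)*conj(-1/2 + sqrt(5)/2) + 2*(3/2 - sqrt(5)/2)*conj(-sqrt(5)/2 - 1/2) + 5*(0)*conj(0) + 5*(0)*conj(0)]
      = (1/20)[(8) + (8) + (1 - sqrt(5)) + (1 + sqrt(5)) + (1 + sqrt(5)) + (1 - sqrt(5)) + (0) + (0)] = 20/20 = 1
Hence the multiplicities are chi_1: 1, chi_2: 1, chi_8: 1. Dimension check: dim(chi_7)*dim(chi_7) = 2*2 = 4 and sum (mult * dim) = 1*1 + 1*1 + 1*2 = 4.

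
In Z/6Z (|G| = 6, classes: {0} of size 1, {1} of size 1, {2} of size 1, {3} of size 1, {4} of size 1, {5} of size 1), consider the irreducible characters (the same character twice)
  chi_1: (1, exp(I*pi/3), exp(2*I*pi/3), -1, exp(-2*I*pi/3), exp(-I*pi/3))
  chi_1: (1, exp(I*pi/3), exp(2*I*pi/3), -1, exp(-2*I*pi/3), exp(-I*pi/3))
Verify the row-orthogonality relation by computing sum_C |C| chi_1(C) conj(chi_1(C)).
Sum = 6 = |G| = 6; so <chi_1, chi_1> = 1 (norm-1 confirms irreducibility).

Justification: Compute term by term over conjugacy classes (|C| * chi_1(C) * conj(chi_1(C))):
  1*(1)*conj(1) + 1*(exp(I*pi/3))*conj(exp(I*pi/3)) + 1*(exp(2*I*pi/3))*conj(exp(2*I*pi/3)) + 1*(-1)*conj(-1) + 1*(exp(-2*I*pi/3))*conj(exp(-2*I*pi/3)) + 1*(exp(-I*pi/3))*conj(exp(-I*pi/3))
  = (1) + (1) + (1) + (1) + (1) + (1)
  = 6.
(Exp terms are combined using exp(i*s)*conj(exp(i*t)) = exp(i*(s-t)), and sums of them are collapsed using the identity that for every m > 1 the m distinct m-th roots of unity sum to 0, e.g. 1 + exp(2*I*pi/3) + exp(-2*I*pi/3) = 0.)
Dividing by |G| = 6 gives 6/6 = 1, matching the row-orthogonality relation <chi_1, chi_1> = [chi_1 = chi_1].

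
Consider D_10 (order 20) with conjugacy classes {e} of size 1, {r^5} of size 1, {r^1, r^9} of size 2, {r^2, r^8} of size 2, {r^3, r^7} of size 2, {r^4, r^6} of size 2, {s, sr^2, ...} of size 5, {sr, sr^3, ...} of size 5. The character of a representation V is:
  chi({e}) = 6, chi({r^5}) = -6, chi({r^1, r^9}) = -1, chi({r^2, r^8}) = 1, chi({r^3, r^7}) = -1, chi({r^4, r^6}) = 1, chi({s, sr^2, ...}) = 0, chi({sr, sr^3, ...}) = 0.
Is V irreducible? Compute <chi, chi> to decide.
Not irreducible (reducible): <chi, chi> = 4 > 1.

Explanation: <chi, chi> = (1/|G|) sum_C |C| * |chi(C)|^2 = (1/20)[1*|6|^2 + 1*|-6|^2 + 2*|-1|^2 + 2*|1|^2 + 2*|-1|^2 + 2*|1|^2 + 5*|0|^2 + 5*|0|^2]
  = (1/20)[(36) + (36) + (2) + (2) + (2) + (2) + (0) + (0)] = 80/20 = 4.
A character is irreducible iff <chi, chi> = 1, so this representation is reducible.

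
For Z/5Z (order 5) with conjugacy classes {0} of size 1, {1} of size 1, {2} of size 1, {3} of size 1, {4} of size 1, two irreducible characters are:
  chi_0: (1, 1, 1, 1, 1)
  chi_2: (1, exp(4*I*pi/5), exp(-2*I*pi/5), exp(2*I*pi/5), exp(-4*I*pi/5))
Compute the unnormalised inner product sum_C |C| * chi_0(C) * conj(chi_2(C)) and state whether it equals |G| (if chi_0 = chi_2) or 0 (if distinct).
Sum = 0; so <chi_0, chi_2> = 0 (distinct irreducibles are orthogonal).

Working: Compute term by term over conjugacy classes (|C| * chi_0(C) * conj(chi_2(C))):
  1*(1)*conj(1) + 1*(1)*conj(exp(4*I*pi/5)) + 1*(1)*conj(exp(-2*I*pi/5)) + 1*(1)*conj(exp(2*I*pi/5)) + 1*(1)*conj(exp(-4*I*pi/5))
  = (1) + (exp(-4*I*pi/5)) + (exp(2*I*pi/5)) + (exp(-2*I*pi/5)) + (exp(4*I*pi/5))
  = 0.
(Exp terms are combined using exp(i*s)*conj(exp(i*t)) = exp(i*(s-t)), and sums of them are collapsed using the identity that for every m > 1 the m distinct m-th roots of unity sum to 0, e.g. 1 + exp(2*I*pi/3) + exp(-2*I*pi/3) = 0.)
Dividing by |G| = 5 gives 0/5 = 0, matching the row-orthogonality relation <chi_0, chi_2> = [chi_0 = chi_2].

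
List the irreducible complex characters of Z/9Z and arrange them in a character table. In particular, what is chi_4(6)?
Character table of Z/9Z (irreps indexed chi_0,...,chi_8 with chi_k(m) = zeta_9^(k*m), zeta_9 = exp(2*pi*i/9)):
  irrep \ class  {0} (size 1)  {1} (size 1)    {2} (size 1)    {3} (size 1)    {4} (size 1)    {5} (size 1)    {6} (size 1)    {7} (size 1)    {8} (size 1)  
  chi_0          1             1               1               1               1               1               1               1               1             
  chi_1          1             exp(2*I*pi/9)   exp(4*I*pi/9)   exp(2*I*pi/3)   exp(8*I*pi/9)   exp(-8*I*pi/9)  exp(-2*I*pi/3)  exp(-4*I*pi/9)  exp(-2*I*pi/9)
  chi_2          1             exp(4*I*pi/9)   exp(8*I*pi/9)   exp(-2*I*pi/3)  exp(-2*I*pi/9)  exp(2*I*pi/9)   exp(2*I*pi/3)   exp(-8*I*pi/9)  exp(-4*I*pi/9)
  chi_3          1             exp(2*I*pi/3)   exp(-2*I*pi/3)  1               exp(2*I*pi/3)   exp(-2*I*pi/3)  1               exp(2*I*pi/3)   exp(-2*I*pi/3)
  chi_4          1             exp(8*I*pi/9)   exp(-2*I*pi/9)  exp(2*I*pi/3)   exp(-4*I*pi/9)  exp(4*I*pi/9)   exp(-2*I*pi/3)  exp(2*I*pi/9)   exp(-8*I*pi/9)
  chi_5          1             exp(-8*I*pi/9)  exp(2*I*pi/9)   exp(-2*I*pi/3)  exp(4*I*pi/9)   exp(-4*I*pi/9)  exp(2*I*pi/3)   exp(-2*I*pi/9)  exp(8*I*pi/9) 
  chi_6          1             exp(-2*I*pi/3)  exp(2*I*pi/3)   1               exp(-2*I*pi/3)  exp(2*I*pi/3)   1               exp(-2*I*pi/3)  exp(2*I*pi/3) 
  chi_7          1             exp(-4*I*pi/9)  exp(-8*I*pi/9)  exp(2*I*pi/3)   exp(2*I*pi/9)   exp(-2*I*pi/9)  exp(-2*I*pi/3)  exp(8*I*pi/9)   exp(4*I*pi/9) 
  chi_8          1             exp(-2*I*pi/9)  exp(-4*I*pi/9)  exp(-2*I*pi/3)  exp(-8*I*pi/9)  exp(8*I*pi/9)   exp(2*I*pi/3)   exp(4*I*pi/9)   exp(2*I*pi/9) 

Spot check: chi_4(6) = zeta_9^(4*6) = zeta_9^24 = exp(-2*I*pi/3).

Explanation: Z/9Z is abelian, so all 9 irreducible complex representations are 1-dimensional. They are given by chi_k(m) = zeta_9^(k*m) for k = 0,...,8. Row orthogonality: sum_m chi_k(m) conj(chi_l(m)) = 9 * [k = l].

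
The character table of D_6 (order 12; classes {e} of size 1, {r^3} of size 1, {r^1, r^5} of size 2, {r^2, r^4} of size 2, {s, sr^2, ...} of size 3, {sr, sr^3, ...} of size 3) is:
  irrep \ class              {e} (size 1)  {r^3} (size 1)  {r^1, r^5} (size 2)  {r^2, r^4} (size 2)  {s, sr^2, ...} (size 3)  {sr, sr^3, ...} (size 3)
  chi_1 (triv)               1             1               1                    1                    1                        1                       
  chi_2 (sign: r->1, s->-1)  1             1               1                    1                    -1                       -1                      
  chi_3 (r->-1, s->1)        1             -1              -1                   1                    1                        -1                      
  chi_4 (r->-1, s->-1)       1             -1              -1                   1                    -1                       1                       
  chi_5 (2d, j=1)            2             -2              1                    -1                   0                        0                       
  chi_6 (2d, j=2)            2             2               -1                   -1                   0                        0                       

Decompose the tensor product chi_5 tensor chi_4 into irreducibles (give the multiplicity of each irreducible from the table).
chi_5 tensor chi_4 = chi_6 (all other irreducibles have multiplicity 0).

Explanation: The character of a tensor product is the pointwise product (chi_5 * chi_4)(C) = chi_5(C) * chi_4(C):
  {e}: (2)*(1), {r^3}: (-2)*(-1), {r^1, r^5}: (1)*(-1), {r^2, r^4}: (-1)*(1), {s, sr^2, ...}: (0)*(-1), {sr, sr^3, ...}: (0)*(1)
so (chi_5 * chi_4) takes values
  {e} -> 2, {r^3} -> 2, {r^1, r^5} -> -1, {r^2, r^4} -> -1, {s, sr^2, ...} -> 0, {sr, sr^3, ...} -> 0.
Now take the inner product of this character with each irreducible chi from the table, <chi_5*chi_4, chi> = (1/12) sum_C |C| (chi_5*chi_4)(C) conj(chi(C)):
  <chi_5*chi_4, chi_1> = (1/12)[1*(2)*conj(1) + 1*(2)*conj(1) + 2*(-1)*conj(1) + 2*(-1)*conj(1) + 3*(0)*conj(1) + 3*(0)*conj(1)]
      = (1/12)[(2) + (2) + (-2) + (-2) + (0) + (0)] = 0/12 = 0
  <chi_5*chi_4, chi_2> = (1/12)[1*(2)*conj(1) + 1*(2)*conj(1) + 2*(-1)*conj(1) + 2*(-1)*conj(1) + 3*(0)*conj(-1) + 3*(0)*conj(-1)]
      = (1/12)[(2) + (2) + (-2) + (-2) + (0) + (0)] = 0/12 = 0
  <chi_5*chi_4, chi_3> = (1/12)[1*(2)*conj(1) + 1*(2)*conj(-1) + 2*(-1)*conj(-1) + 2*(-1)*conj(1) + 3*(0)*conj(1) + 3*(0)*conj(-1)]
      = (1/12)[(2) + (-2) + (2) + (-2) + (0) + (0)] = 0/12 = 0
  <chi_5*chi_4, chi_4> = (1/12)[1*(2)*conj(1) + 1*(2)*conj(-1) + 2*(-1)*conj(-1) + 2*(-1)*conj(1) + 3*(0)*conj(-1) + 3*(0)*conj(1)]
      = (1/12)[(2) + (-2) + (2) + (-2) + (0) + (0)] = 0/12 = 0
  <chi_5*chi_4, chi_5> = (1/12)[1*(2)*conj(2) + 1*(2)*conj(-2) + 2*(-1)*conj(1) + 2*(-1)*conj(-1) + 3*(0)*conj(0) + 3*(0)*conj(0)]
      = (1/12)[(4) + (-4) + (-2) + (2) + (0) + (0)] = 0/12 = 0
  <chi_5*chi_4, chi_6> = (1/12)[1*(2)*conj(2) + 1*(2)*conj(2) + 2*(-1)*conj(-1) + 2*(-1)*conj(-1) + 3*(0)*conj(0) + 3*(0)*conj(0)]
      = (1/12)[(4) + (4) + (2) + (2) + (0) + (0)] = 12/12 = 1
Hence the multiplicities are chi_6: 1. Dimension check: dim(chi_5)*dim(chi_4) = 2*1 = 2 and sum (mult * dim) = 1*2 = 2.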